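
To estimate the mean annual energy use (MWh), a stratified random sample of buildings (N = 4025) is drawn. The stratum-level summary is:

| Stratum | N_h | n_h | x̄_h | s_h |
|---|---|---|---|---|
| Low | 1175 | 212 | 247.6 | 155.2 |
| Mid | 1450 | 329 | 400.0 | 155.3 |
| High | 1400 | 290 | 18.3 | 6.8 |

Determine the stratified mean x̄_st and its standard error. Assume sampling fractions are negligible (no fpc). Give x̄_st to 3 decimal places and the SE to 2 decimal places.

x̄_st = Σ W_h x̄_h = (1175·247.6 + 1450·400.0 + 1400·18.3)/4025 = 222.74534
V̂(x̄_st) = Σ W_h² s_h²/n_h, with W_h = N_h/N and N = 4025:
  stratum Low: (1175/4025)²·155.2²/212 = 9.68259
  stratum Mid: (1450/4025)²·155.3²/329 = 9.51374
  stratum High: (1400/4025)²·6.8²/290 = 0.0192905
V̂(x̄_st) = 19.2156
SE(x̄_st) = √19.2156 = 4.38356

x̄_st ≈ 222.745, SE ≈ 4.38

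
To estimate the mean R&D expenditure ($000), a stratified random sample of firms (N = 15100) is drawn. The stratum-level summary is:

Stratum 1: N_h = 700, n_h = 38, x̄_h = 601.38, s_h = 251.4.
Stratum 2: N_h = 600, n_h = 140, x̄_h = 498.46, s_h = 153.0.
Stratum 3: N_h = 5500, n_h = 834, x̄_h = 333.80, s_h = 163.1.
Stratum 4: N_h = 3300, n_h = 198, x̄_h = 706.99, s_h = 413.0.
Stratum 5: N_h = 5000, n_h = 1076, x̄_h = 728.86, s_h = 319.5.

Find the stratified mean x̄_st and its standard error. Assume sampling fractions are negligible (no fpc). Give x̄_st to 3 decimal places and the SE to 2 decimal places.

x̄_st ≈ 565.120, SE ≈ 7.72

x̄_st = Σ W_h x̄_h = (700·601.38 + 600·498.46 + 5500·333.80 + 3300·706.99 + 5000·728.86)/15100 = 565.11980
V̂(x̄_st) = Σ W_h² s_h²/n_h, with W_h = N_h/N and N = 15100:
  stratum 1: (700/15100)²·251.4²/38 = 3.57428
  stratum 2: (600/15100)²·153.0²/140 = 0.264
  stratum 3: (5500/15100)²·163.1²/834 = 4.23169
  stratum 4: (3300/15100)²·413.0²/198 = 41.1442
  stratum 5: (5000/15100)²·319.5²/1076 = 10.402
V̂(x̄_st) = 59.6162
SE(x̄_st) = √59.6162 = 7.72115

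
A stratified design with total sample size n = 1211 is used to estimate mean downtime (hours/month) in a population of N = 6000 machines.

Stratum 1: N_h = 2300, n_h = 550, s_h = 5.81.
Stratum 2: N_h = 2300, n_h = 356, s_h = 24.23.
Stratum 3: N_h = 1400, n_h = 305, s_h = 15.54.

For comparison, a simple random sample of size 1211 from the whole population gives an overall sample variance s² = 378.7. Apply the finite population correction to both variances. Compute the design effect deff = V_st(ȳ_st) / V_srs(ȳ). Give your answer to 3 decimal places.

V̂(ȳ_st) = Σ W_h² (1 − n_h/N_h) s_h²/n_h, with W_h = N_h/N and N = 6000:
  stratum 1: (2300/6000)²·(1 − 550/2300)·5.81²/550 = 0.00686204
  stratum 2: (2300/6000)²·(1 − 356/2300)·24.23²/356 = 0.204823
  stratum 3: (1400/6000)²·(1 − 305/1400)·15.54²/305 = 0.0337165
V_st = 0.245401
V_srs = (1 − 1211/6000)·378.7/1211 = 0.2496
deff = V_st / V_srs = 0.245401/0.2496 = 0.9832

deff ≈ 0.983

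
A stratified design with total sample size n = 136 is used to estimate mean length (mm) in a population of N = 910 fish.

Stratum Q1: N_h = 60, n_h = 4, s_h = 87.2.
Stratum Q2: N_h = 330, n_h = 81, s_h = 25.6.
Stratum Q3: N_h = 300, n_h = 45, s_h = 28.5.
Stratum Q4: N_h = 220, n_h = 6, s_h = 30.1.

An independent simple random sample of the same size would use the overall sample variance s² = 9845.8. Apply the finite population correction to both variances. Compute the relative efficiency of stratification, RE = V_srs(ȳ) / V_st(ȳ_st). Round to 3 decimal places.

V̂(ȳ_st) = Σ W_h² (1 − n_h/N_h) s_h²/n_h, with W_h = N_h/N and N = 910:
  stratum Q1: (60/910)²·(1 − 4/60)·87.2²/4 = 7.71311
  stratum Q2: (330/910)²·(1 − 81/330)·25.6²/81 = 0.802833
  stratum Q3: (300/910)²·(1 − 45/300)·28.5²/45 = 1.66746
  stratum Q4: (220/910)²·(1 − 6/220)·30.1²/6 = 8.5849
V_st = 18.7683
V_srs = (1 − 136/910)·9845.8/136 = 61.576
Relative efficiency = V_srs / V_st = 61.576/18.7683 = 3.2809

RE ≈ 3.281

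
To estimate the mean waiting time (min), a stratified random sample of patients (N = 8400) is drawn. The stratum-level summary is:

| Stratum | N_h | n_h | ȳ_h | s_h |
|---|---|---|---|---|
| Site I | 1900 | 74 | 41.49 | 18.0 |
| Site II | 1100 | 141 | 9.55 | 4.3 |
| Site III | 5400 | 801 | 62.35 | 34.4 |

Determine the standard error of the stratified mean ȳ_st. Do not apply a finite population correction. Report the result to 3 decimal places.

V̂(ȳ_st) = Σ W_h² s_h²/n_h, with W_h = N_h/N and N = 8400:
  stratum Site I: (1900/8400)²·18.0²/74 = 0.224007
  stratum Site II: (1100/8400)²·4.3²/141 = 0.00224877
  stratum Site III: (5400/8400)²·34.4²/801 = 0.610539
V̂(ȳ_st) = 0.836795
SE(ȳ_st) = √0.836795 = 0.914765

SE(ȳ_st) ≈ 0.915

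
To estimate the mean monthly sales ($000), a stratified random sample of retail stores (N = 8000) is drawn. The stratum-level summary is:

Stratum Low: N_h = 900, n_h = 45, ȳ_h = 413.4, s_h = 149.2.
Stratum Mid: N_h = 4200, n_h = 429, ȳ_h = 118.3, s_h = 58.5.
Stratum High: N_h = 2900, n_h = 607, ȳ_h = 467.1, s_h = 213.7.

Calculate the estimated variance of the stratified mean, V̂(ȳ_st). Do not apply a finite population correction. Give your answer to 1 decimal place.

V̂(ȳ_st) ≈ 18.3

V̂(ȳ_st) = Σ W_h² s_h²/n_h, with W_h = N_h/N and N = 8000:
  stratum Low: (900/8000)²·149.2²/45 = 6.2608
  stratum Mid: (4200/8000)²·58.5²/429 = 2.19874
  stratum High: (2900/8000)²·213.7²/607 = 9.88636
V̂(ȳ_st) = 18.3459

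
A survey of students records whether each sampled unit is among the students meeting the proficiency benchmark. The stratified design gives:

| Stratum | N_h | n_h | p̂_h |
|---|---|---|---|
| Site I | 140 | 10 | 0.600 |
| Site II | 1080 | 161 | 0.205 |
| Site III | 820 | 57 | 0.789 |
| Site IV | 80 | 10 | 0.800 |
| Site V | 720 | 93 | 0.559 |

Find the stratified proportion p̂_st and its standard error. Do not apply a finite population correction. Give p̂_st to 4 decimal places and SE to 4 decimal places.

p̂_st ≈ 0.4996, SE ≈ 0.0254

N = 2840; stratum weights W_h = N_h/N.
p̂_st = Σ W_h p̂_h = (140·0.600 + 1080·0.205 + 820·0.789 + 80·0.800 + 720·0.559)/2840 = 0.49960
V̂(p̂_st) = Σ W_h² p̂_h(1−p̂_h)/(n_h−1):
  stratum Site I: (140/2840)²·0.600·0.400/9 = 6.4802e-05
  stratum Site II: (1080/2840)²·0.205·0.795/160 = 0.000147303
  stratum Site III: (820/2840)²·0.789·0.211/56 = 0.000247835
  stratum Site IV: (80/2840)²·0.800·0.200/9 = 1.41065e-05
  stratum Site V: (720/2840)²·0.559·0.441/92 = 0.000172223
V̂(p̂_st) = 0.000646269; SE = √V̂ = 0.0254218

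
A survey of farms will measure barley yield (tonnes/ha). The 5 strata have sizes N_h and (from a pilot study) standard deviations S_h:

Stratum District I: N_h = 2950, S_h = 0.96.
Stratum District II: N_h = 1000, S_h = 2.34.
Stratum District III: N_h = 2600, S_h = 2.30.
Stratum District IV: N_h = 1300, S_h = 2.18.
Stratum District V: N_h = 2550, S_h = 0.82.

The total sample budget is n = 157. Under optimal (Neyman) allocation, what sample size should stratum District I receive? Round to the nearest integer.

Neyman allocation: n_h = n · N_h S_h / Σ N_i S_i, with n = 157.
  stratum District I: N_h·S_h = 2950·0.96 = 2832.00
  stratum District II: N_h·S_h = 1000·2.34 = 2340.00
  stratum District III: N_h·S_h = 2600·2.30 = 5980.00
  stratum District IV: N_h·S_h = 1300·2.18 = 2834.00
  stratum District V: N_h·S_h = 2550·0.82 = 2091.00
Σ N_h S_h = 16077.00
n for stratum District I = 157·2832.00/16077.00 = 27.656 → 28

28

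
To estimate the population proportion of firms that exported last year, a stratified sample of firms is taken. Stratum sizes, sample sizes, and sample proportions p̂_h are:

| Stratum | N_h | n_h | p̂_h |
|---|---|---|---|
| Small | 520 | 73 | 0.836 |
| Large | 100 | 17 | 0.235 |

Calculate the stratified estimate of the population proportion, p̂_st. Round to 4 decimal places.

p̂_st ≈ 0.7391

N = 620; stratum weights W_h = N_h/N.
p̂_st = Σ W_h p̂_h = (520·0.836 + 100·0.235)/620 = 0.73906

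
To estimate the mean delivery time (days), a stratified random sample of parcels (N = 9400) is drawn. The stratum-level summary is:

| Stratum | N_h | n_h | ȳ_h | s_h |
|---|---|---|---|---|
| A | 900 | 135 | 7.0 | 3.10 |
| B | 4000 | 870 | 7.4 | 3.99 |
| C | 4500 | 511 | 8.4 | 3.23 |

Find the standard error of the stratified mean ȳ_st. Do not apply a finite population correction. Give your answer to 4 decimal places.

V̂(ȳ_st) = Σ W_h² s_h²/n_h, with W_h = N_h/N and N = 9400:
  stratum A: (900/9400)²·3.10²/135 = 0.000652558
  stratum B: (4000/9400)²·3.99²/870 = 0.00331353
  stratum C: (4500/9400)²·3.23²/511 = 0.004679
V̂(ȳ_st) = 0.00864509
SE(ȳ_st) = √0.00864509 = 0.092979

SE(ȳ_st) ≈ 0.0930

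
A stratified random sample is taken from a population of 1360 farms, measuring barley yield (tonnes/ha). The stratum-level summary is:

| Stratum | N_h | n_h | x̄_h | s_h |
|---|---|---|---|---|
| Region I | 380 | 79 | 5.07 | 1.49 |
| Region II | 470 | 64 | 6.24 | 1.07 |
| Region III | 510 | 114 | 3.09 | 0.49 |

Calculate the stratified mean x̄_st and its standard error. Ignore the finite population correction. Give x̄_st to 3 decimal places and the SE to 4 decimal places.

x̄_st ≈ 4.732, SE ≈ 0.0680

x̄_st = Σ W_h x̄_h = (380·5.07 + 470·6.24 + 510·3.09)/1360 = 4.73184
V̂(x̄_st) = Σ W_h² s_h²/n_h, with W_h = N_h/N and N = 1360:
  stratum Region I: (380/1360)²·1.49²/79 = 0.00219399
  stratum Region II: (470/1360)²·1.07²/64 = 0.00213651
  stratum Region III: (510/1360)²·0.49²/114 = 0.000296176
V̂(x̄_st) = 0.00462668
SE(x̄_st) = √0.00462668 = 0.0680197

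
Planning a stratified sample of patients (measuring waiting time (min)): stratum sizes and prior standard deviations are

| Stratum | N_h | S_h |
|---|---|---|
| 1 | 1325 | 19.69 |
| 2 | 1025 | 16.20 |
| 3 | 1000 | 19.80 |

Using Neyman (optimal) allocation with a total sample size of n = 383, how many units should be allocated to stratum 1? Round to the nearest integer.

Neyman allocation: n_h = n · N_h S_h / Σ N_i S_i, with n = 383.
  stratum 1: N_h·S_h = 1325·19.69 = 26089.25
  stratum 2: N_h·S_h = 1025·16.20 = 16605.00
  stratum 3: N_h·S_h = 1000·19.80 = 19800.00
Σ N_h S_h = 62494.25
n for stratum 1 = 383·26089.25/62494.25 = 159.890 → 160

160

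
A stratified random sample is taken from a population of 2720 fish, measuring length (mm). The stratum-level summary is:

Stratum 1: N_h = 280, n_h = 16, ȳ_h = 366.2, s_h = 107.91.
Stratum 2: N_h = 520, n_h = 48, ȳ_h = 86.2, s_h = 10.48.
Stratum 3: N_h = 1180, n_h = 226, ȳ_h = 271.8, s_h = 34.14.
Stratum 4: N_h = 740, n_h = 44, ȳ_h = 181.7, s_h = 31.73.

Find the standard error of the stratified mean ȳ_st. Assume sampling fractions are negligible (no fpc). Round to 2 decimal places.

SE(ȳ_st) ≈ 3.23

V̂(ȳ_st) = Σ W_h² s_h²/n_h, with W_h = N_h/N and N = 2720:
  stratum 1: (280/2720)²·107.91²/16 = 7.71226
  stratum 2: (520/2720)²·10.48²/48 = 0.0836277
  stratum 3: (1180/2720)²·34.14²/226 = 0.97061
  stratum 4: (740/2720)²·31.73²/44 = 1.69361
V̂(ȳ_st) = 10.4601
SE(ȳ_st) = √10.4601 = 3.23421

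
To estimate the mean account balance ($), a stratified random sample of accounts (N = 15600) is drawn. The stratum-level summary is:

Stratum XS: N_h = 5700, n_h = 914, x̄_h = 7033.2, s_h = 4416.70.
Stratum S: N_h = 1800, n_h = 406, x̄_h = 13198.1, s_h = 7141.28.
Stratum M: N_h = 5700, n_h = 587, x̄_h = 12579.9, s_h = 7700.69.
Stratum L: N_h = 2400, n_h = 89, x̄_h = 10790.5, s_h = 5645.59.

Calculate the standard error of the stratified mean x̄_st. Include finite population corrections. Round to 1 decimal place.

V̂(x̄_st) = Σ W_h² (1 − n_h/N_h) s_h²/n_h, with W_h = N_h/N and N = 15600:
  stratum XS: (5700/15600)²·(1 − 914/5700)·4416.70²/914 = 2392.48
  stratum S: (1800/15600)²·(1 − 406/1800)·7141.28²/406 = 1295.13
  stratum M: (5700/15600)²·(1 − 587/5700)·7700.69²/587 = 12098.3
  stratum L: (2400/15600)²·(1 − 89/2400)·5645.59²/89 = 8161.89
V̂(x̄_st) = 23947.7
SE(x̄_st) = √23947.7 = 154.751

SE(x̄_st) ≈ 154.8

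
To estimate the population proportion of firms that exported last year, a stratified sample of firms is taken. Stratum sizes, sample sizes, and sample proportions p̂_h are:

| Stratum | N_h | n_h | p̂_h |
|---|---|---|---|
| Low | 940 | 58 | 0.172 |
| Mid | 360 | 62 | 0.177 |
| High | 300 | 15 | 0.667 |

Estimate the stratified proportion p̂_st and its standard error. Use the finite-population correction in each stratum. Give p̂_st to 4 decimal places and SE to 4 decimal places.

p̂_st ≈ 0.2659, SE ≈ 0.0379

N = 1600; stratum weights W_h = N_h/N.
p̂_st = Σ W_h p̂_h = (940·0.172 + 360·0.177 + 300·0.667)/1600 = 0.26594
V̂(p̂_st) = Σ W_h² (1 − n_h/N_h) p̂_h(1−p̂_h)/(n_h−1):
  stratum Low: (940/1600)²·(1 − 58/940)·0.172·0.828/57 = 0.000809171
  stratum Mid: (360/1600)²·(1 − 62/360)·0.177·0.823/61 = 0.000100074
  stratum High: (300/1600)²·(1 − 15/300)·0.667·0.333/14 = 0.000529869
V̂(p̂_st) = 0.00143911; SE = √V̂ = 0.0379357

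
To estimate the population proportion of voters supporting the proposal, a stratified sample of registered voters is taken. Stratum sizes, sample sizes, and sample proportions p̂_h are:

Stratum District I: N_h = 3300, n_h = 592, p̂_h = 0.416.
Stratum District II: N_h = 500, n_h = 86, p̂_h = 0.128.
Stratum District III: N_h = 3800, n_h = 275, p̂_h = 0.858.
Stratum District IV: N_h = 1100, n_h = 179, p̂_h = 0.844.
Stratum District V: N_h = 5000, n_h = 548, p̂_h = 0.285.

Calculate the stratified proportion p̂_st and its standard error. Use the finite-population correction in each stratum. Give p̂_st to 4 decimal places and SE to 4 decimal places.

p̂_st ≈ 0.5146, SE ≈ 0.0100

N = 13700; stratum weights W_h = N_h/N.
p̂_st = Σ W_h p̂_h = (3300·0.416 + 500·0.128 + 3800·0.858 + 1100·0.844 + 5000·0.285)/13700 = 0.51464
V̂(p̂_st) = Σ W_h² (1 − n_h/N_h) p̂_h(1−p̂_h)/(n_h−1):
  stratum District I: (3300/13700)²·(1 − 592/3300)·0.416·0.584/591 = 1.95722e-05
  stratum District II: (500/13700)²·(1 − 86/500)·0.128·0.872/85 = 1.44823e-06
  stratum District III: (3800/13700)²·(1 − 275/3800)·0.858·0.142/274 = 3.17341e-05
  stratum District IV: (1100/13700)²·(1 − 179/1100)·0.844·0.156/178 = 3.99262e-06
  stratum District V: (5000/13700)²·(1 − 548/5000)·0.285·0.715/547 = 4.41822e-05
V̂(p̂_st) = 0.000100929; SE = √V̂ = 0.0100464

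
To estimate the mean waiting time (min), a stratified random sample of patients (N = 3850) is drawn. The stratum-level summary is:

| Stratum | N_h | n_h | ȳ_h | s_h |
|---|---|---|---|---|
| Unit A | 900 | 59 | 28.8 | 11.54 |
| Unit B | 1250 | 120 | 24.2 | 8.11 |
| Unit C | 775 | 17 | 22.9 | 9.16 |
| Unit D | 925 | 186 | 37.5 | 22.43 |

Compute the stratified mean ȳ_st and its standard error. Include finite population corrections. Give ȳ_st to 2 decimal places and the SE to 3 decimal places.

ȳ_st = Σ W_h ȳ_h = (900·28.8 + 1250·24.2 + 775·22.9 + 925·37.5)/3850 = 28.20909
V̂(ȳ_st) = Σ W_h² (1 − n_h/N_h) s_h²/n_h, with W_h = N_h/N and N = 3850:
  stratum Unit A: (900/3850)²·(1 − 59/900)·11.54²/59 = 0.115259
  stratum Unit B: (1250/3850)²·(1 − 120/1250)·8.11²/120 = 0.0522309
  stratum Unit C: (775/3850)²·(1 − 17/775)·9.16²/17 = 0.19561
  stratum Unit D: (925/3850)²·(1 − 186/925)·22.43²/186 = 0.124741
V̂(ȳ_st) = 0.487842
SE(ȳ_st) = √0.487842 = 0.698457

ȳ_st ≈ 28.21, SE ≈ 0.698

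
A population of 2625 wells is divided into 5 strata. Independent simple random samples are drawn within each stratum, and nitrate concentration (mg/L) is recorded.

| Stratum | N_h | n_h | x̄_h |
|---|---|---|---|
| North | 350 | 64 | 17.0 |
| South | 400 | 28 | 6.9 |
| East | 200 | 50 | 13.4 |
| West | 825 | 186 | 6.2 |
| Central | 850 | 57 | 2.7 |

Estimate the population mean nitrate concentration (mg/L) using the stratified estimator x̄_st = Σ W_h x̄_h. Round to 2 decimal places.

x̄_st ≈ 7.16

N = Σ N_h = 2625. Stratum weights W_h = N_h/N.
x̄_st = (350·17.0 + 400·6.9 + 200·13.4 + 825·6.2 + 850·2.7) / 2625 = 7.1619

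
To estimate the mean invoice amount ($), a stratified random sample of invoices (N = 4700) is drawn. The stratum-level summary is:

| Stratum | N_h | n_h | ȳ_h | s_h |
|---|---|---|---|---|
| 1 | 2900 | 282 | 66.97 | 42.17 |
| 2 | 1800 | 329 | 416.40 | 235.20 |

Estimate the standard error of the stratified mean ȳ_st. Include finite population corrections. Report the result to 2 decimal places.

V̂(ȳ_st) = Σ W_h² (1 − n_h/N_h) s_h²/n_h, with W_h = N_h/N and N = 4700:
  stratum 1: (2900/4700)²·(1 − 282/2900)·42.17²/282 = 2.16735
  stratum 2: (1800/4700)²·(1 − 329/1800)·235.20²/329 = 20.1543
V̂(ȳ_st) = 22.3217
SE(ȳ_st) = √22.3217 = 4.72458

SE(ȳ_st) ≈ 4.72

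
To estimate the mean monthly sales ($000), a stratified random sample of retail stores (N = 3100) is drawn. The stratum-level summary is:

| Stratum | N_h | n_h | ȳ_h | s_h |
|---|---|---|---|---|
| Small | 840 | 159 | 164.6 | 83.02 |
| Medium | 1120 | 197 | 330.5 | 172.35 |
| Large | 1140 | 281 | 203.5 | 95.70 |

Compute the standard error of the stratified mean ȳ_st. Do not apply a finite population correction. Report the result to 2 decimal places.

V̂(ȳ_st) = Σ W_h² s_h²/n_h, with W_h = N_h/N and N = 3100:
  stratum Small: (840/3100)²·83.02²/159 = 3.18276
  stratum Medium: (1120/3100)²·172.35²/197 = 19.682
  stratum Large: (1140/3100)²·95.70²/281 = 4.40762
V̂(ȳ_st) = 27.2724
SE(ȳ_st) = √27.2724 = 5.22229

SE(ȳ_st) ≈ 5.22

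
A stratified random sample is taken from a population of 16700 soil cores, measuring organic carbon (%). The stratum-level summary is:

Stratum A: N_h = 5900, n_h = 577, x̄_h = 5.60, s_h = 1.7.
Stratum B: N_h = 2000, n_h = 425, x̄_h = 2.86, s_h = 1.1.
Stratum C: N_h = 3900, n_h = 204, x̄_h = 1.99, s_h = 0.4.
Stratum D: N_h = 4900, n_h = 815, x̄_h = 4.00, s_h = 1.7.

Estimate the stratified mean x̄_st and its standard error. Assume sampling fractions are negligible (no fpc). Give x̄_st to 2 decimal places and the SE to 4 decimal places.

x̄_st ≈ 3.96, SE ≈ 0.0318

x̄_st = Σ W_h x̄_h = (5900·5.60 + 2000·2.86 + 3900·1.99 + 4900·4.00)/16700 = 3.95934
V̂(x̄_st) = Σ W_h² s_h²/n_h, with W_h = N_h/N and N = 16700:
  stratum A: (5900/16700)²·1.7²/577 = 0.000625163
  stratum B: (2000/16700)²·1.1²/425 = 4.08341e-05
  stratum C: (3900/16700)²·0.4²/204 = 4.27746e-05
  stratum D: (4900/16700)²·1.7²/815 = 0.000305281
V̂(x̄_st) = 0.00101405
SE(x̄_st) = √0.00101405 = 0.0318442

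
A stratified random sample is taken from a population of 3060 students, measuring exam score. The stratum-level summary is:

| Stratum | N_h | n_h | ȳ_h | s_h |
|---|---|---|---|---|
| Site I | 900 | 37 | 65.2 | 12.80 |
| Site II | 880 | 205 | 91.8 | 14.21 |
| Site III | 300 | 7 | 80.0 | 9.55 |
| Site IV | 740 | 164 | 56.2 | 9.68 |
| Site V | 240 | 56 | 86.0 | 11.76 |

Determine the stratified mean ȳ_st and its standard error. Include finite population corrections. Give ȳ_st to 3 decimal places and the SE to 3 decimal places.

ȳ_st = Σ W_h ȳ_h = (900·65.2 + 880·91.8 + 300·80.0 + 740·56.2 + 240·86.0)/3060 = 73.75556
V̂(ȳ_st) = Σ W_h² (1 − n_h/N_h) s_h²/n_h, with W_h = N_h/N and N = 3060:
  stratum Site I: (900/3060)²·(1 − 37/900)·12.80²/37 = 0.367307
  stratum Site II: (880/3060)²·(1 − 205/880)·14.21²/205 = 0.0624853
  stratum Site III: (300/3060)²·(1 − 7/300)·9.55²/7 = 0.122308
  stratum Site IV: (740/3060)²·(1 − 164/740)·9.68²/164 = 0.0260087
  stratum Site V: (240/3060)²·(1 − 56/240)·11.76²/56 = 0.011647
V̂(ȳ_st) = 0.589755
SE(ȳ_st) = √0.589755 = 0.767955

ȳ_st ≈ 73.756, SE ≈ 0.768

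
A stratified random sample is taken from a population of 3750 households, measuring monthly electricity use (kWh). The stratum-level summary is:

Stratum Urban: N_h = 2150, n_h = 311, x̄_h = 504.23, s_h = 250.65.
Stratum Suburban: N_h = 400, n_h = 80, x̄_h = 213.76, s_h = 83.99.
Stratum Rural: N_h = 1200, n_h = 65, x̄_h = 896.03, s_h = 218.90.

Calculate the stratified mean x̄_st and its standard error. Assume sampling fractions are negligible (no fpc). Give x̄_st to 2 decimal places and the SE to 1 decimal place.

x̄_st = Σ W_h x̄_h = (2150·504.23 + 400·213.76 + 1200·896.03)/3750 = 598.62253
V̂(x̄_st) = Σ W_h² s_h²/n_h, with W_h = N_h/N and N = 3750:
  stratum Urban: (2150/3750)²·250.65²/311 = 66.4033
  stratum Suburban: (400/3750)²·83.99²/80 = 1.00328
  stratum Rural: (1200/3750)²·218.90²/65 = 75.488
V̂(x̄_st) = 142.895
SE(x̄_st) = √142.895 = 11.9539

x̄_st ≈ 598.62, SE ≈ 12.0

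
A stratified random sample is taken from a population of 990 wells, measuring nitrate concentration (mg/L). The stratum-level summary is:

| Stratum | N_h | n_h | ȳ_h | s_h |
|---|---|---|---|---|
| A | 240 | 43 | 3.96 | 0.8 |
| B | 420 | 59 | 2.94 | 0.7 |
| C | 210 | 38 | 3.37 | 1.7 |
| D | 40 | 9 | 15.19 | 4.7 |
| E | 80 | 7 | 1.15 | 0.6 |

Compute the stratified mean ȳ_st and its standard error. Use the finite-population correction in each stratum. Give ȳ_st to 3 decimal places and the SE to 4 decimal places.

ȳ_st ≈ 3.629, SE ≈ 0.0906

ȳ_st = Σ W_h ȳ_h = (240·3.96 + 420·2.94 + 210·3.37 + 40·15.19 + 80·1.15)/990 = 3.62879
V̂(ȳ_st) = Σ W_h² (1 − n_h/N_h) s_h²/n_h, with W_h = N_h/N and N = 990:
  stratum A: (240/990)²·(1 − 43/240)·0.8²/43 = 0.00071799
  stratum B: (420/990)²·(1 − 59/420)·0.7²/59 = 0.00128478
  stratum C: (210/990)²·(1 − 38/210)·1.7²/38 = 0.0028028
  stratum D: (40/990)²·(1 − 9/40)·4.7²/9 = 0.00310531
  stratum E: (80/990)²·(1 − 7/80)·0.6²/7 = 0.000306441
V̂(ȳ_st) = 0.00821732
SE(ȳ_st) = √0.00821732 = 0.0906494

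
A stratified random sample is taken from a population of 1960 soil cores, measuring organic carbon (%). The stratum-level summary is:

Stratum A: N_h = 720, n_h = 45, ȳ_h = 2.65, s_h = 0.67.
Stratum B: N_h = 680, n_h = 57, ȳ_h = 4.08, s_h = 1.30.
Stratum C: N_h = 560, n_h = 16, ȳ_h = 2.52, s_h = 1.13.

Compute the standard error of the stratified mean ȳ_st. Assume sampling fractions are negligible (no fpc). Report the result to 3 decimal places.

V̂(ȳ_st) = Σ W_h² s_h²/n_h, with W_h = N_h/N and N = 1960:
  stratum A: (720/1960)²·0.67²/45 = 0.00134614
  stratum B: (680/1960)²·1.30²/57 = 0.00356876
  stratum C: (560/1960)²·1.13²/16 = 0.0065148
V̂(ȳ_st) = 0.0114297
SE(ȳ_st) = √0.0114297 = 0.10691

SE(ȳ_st) ≈ 0.107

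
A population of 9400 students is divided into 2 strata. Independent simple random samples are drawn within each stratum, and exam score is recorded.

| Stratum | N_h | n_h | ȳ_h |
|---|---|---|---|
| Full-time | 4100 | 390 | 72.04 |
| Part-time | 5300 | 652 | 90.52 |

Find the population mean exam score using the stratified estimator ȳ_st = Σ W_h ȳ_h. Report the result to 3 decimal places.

N = Σ N_h = 9400. Stratum weights W_h = N_h/N.
ȳ_st = (4100·72.04 + 5300·90.52) / 9400 = 82.45957

ȳ_st ≈ 82.460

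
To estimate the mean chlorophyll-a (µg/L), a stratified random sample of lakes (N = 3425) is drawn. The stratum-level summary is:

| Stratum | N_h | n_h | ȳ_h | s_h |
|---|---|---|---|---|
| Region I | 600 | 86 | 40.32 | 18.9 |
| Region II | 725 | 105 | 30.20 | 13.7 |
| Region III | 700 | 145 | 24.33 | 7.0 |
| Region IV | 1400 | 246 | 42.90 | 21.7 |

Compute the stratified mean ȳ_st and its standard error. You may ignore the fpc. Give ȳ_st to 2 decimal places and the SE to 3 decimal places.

ȳ_st ≈ 35.96, SE ≈ 0.736

ȳ_st = Σ W_h ȳ_h = (600·40.32 + 725·30.20 + 700·24.33 + 1400·42.90)/3425 = 35.96438
V̂(ȳ_st) = Σ W_h² s_h²/n_h, with W_h = N_h/N and N = 3425:
  stratum Region I: (600/3425)²·18.9²/86 = 0.12747
  stratum Region II: (725/3425)²·13.7²/105 = 0.0800952
  stratum Region III: (700/3425)²·7.0²/145 = 0.0141157
  stratum Region IV: (1400/3425)²·21.7²/246 = 0.31983
V̂(ȳ_st) = 0.541511
SE(ȳ_st) = √0.541511 = 0.735874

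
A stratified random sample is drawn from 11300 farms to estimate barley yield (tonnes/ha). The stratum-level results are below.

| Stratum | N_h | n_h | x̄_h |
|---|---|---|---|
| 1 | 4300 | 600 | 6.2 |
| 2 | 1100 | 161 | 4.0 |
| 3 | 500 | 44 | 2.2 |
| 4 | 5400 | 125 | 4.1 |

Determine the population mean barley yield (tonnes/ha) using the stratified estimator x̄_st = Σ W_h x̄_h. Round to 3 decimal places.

N = Σ N_h = 11300. Stratum weights W_h = N_h/N.
x̄_st = (4300·6.2 + 1100·4.0 + 500·2.2 + 5400·4.1) / 11300 = 4.80531

x̄_st ≈ 4.805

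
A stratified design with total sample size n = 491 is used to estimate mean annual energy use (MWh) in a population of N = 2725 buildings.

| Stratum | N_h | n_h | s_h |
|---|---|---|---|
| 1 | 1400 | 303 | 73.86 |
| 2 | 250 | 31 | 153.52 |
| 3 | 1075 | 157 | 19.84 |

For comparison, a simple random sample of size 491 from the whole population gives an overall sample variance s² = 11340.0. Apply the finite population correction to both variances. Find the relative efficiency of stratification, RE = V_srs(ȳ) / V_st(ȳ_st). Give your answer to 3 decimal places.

V̂(ȳ_st) = Σ W_h² (1 − n_h/N_h) s_h²/n_h, with W_h = N_h/N and N = 2725:
  stratum 1: (1400/2725)²·(1 − 303/1400)·73.86²/303 = 3.72373
  stratum 2: (250/2725)²·(1 − 31/250)·153.52²/31 = 5.60556
  stratum 3: (1075/2725)²·(1 − 157/1075)·19.84²/157 = 0.333198
V_st = 9.66249
V_srs = (1 − 491/2725)·11340.0/491 = 18.9343
Relative efficiency = V_srs / V_st = 18.9343/9.66249 = 1.9596

RE ≈ 1.960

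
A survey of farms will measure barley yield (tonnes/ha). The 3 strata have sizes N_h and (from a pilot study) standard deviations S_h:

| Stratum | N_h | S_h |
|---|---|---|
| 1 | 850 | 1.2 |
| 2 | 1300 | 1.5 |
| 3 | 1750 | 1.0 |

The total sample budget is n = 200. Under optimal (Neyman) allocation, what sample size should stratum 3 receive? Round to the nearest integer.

74

Neyman allocation: n_h = n · N_h S_h / Σ N_i S_i, with n = 200.
  stratum 1: N_h·S_h = 850·1.2 = 1020.00
  stratum 2: N_h·S_h = 1300·1.5 = 1950.00
  stratum 3: N_h·S_h = 1750·1.0 = 1750.00
Σ N_h S_h = 4720.00
n for stratum 3 = 200·1750.00/4720.00 = 74.153 → 74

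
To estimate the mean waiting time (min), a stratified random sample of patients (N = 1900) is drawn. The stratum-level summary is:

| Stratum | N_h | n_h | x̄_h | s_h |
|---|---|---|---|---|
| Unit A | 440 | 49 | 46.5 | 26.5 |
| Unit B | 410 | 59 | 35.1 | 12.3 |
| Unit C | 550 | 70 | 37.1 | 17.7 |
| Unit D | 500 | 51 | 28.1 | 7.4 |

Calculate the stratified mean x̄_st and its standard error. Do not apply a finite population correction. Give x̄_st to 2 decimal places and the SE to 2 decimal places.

x̄_st ≈ 36.48, SE ≈ 1.16

x̄_st = Σ W_h x̄_h = (440·46.5 + 410·35.1 + 550·37.1 + 500·28.1)/1900 = 36.47684
V̂(x̄_st) = Σ W_h² s_h²/n_h, with W_h = N_h/N and N = 1900:
  stratum Unit A: (440/1900)²·26.5²/49 = 0.768588
  stratum Unit B: (410/1900)²·12.3²/59 = 0.119404
  stratum Unit C: (550/1900)²·17.7²/70 = 0.375031
  stratum Unit D: (500/1900)²·7.4²/51 = 0.0743577
V̂(x̄_st) = 1.33738
SE(x̄_st) = √1.33738 = 1.15645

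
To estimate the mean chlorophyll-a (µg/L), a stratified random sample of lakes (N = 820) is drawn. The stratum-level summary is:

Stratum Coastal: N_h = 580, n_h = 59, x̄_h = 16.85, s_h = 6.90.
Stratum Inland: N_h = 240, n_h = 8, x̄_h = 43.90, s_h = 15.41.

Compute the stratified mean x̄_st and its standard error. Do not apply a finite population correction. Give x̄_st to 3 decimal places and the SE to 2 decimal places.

x̄_st ≈ 24.767, SE ≈ 1.72

x̄_st = Σ W_h x̄_h = (580·16.85 + 240·43.90)/820 = 24.76707
V̂(x̄_st) = Σ W_h² s_h²/n_h, with W_h = N_h/N and N = 820:
  stratum Coastal: (580/820)²·6.90²/59 = 0.403715
  stratum Inland: (240/820)²·15.41²/8 = 2.54279
V̂(x̄_st) = 2.9465
SE(x̄_st) = √2.9465 = 1.71654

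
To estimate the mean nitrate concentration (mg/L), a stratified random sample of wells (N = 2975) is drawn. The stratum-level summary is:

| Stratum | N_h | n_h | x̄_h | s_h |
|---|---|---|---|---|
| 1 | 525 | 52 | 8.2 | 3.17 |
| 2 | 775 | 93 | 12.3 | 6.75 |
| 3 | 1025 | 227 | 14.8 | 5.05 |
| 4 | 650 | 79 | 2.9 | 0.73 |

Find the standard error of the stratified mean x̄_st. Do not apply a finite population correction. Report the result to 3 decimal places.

SE(x̄_st) ≈ 0.230

V̂(x̄_st) = Σ W_h² s_h²/n_h, with W_h = N_h/N and N = 2975:
  stratum 1: (525/2975)²·3.17²/52 = 0.00601811
  stratum 2: (775/2975)²·6.75²/93 = 0.0332471
  stratum 3: (1025/2975)²·5.05²/227 = 0.0133362
  stratum 4: (650/2975)²·0.73²/79 = 0.000322012
V̂(x̄_st) = 0.0529234
SE(x̄_st) = √0.0529234 = 0.230051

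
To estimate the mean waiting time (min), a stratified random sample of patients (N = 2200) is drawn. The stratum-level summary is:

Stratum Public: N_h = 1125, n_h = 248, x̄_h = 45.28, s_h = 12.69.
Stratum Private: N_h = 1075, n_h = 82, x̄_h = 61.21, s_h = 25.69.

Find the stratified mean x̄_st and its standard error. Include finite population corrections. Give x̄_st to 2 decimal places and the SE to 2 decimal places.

x̄_st = Σ W_h x̄_h = (1125·45.28 + 1075·61.21)/2200 = 53.06398
V̂(x̄_st) = Σ W_h² (1 − n_h/N_h) s_h²/n_h, with W_h = N_h/N and N = 2200:
  stratum Public: (1125/2200)²·(1 − 248/1125)·12.69²/248 = 0.132367
  stratum Private: (1075/2200)²·(1 − 82/1075)·25.69²/82 = 1.77512
V̂(x̄_st) = 1.90748
SE(x̄_st) = √1.90748 = 1.38112

x̄_st ≈ 53.06, SE ≈ 1.38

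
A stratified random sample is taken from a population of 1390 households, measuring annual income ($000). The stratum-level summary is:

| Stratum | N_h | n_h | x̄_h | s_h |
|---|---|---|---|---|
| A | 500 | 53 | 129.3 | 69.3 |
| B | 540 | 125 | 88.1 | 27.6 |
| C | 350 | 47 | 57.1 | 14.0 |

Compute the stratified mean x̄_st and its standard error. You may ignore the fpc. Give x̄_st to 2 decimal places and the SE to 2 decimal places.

x̄_st = Σ W_h x̄_h = (500·129.3 + 540·88.1 + 350·57.1)/1390 = 95.11439
V̂(x̄_st) = Σ W_h² s_h²/n_h, with W_h = N_h/N and N = 1390:
  stratum A: (500/1390)²·69.3²/53 = 11.7247
  stratum B: (540/1390)²·27.6²/125 = 0.919742
  stratum C: (350/1390)²·14.0²/47 = 0.264402
V̂(x̄_st) = 12.9088
SE(x̄_st) = √12.9088 = 3.59289

x̄_st ≈ 95.11, SE ≈ 3.59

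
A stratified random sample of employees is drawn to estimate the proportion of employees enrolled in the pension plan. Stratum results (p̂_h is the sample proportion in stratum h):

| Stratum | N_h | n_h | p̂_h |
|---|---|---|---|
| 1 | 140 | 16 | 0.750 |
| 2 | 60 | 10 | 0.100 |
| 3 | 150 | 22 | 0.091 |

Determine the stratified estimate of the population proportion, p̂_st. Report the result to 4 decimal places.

N = 350; stratum weights W_h = N_h/N.
p̂_st = Σ W_h p̂_h = (140·0.750 + 60·0.100 + 150·0.091)/350 = 0.35614

p̂_st ≈ 0.3561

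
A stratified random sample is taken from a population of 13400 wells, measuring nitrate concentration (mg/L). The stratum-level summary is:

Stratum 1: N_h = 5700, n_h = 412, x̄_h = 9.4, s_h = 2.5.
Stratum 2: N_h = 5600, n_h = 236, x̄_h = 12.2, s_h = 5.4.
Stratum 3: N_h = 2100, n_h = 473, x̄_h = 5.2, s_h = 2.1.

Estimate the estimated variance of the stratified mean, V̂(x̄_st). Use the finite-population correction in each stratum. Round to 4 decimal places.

V̂(x̄_st) = Σ W_h² (1 − n_h/N_h) s_h²/n_h, with W_h = N_h/N and N = 13400:
  stratum 1: (5700/13400)²·(1 − 412/5700)·2.5²/412 = 0.00254648
  stratum 2: (5600/13400)²·(1 − 236/5600)·5.4²/236 = 0.0206701
  stratum 3: (2100/13400)²·(1 − 473/2100)·2.1²/473 = 0.000177409
V̂(x̄_st) = 0.023394

V̂(x̄_st) ≈ 0.0234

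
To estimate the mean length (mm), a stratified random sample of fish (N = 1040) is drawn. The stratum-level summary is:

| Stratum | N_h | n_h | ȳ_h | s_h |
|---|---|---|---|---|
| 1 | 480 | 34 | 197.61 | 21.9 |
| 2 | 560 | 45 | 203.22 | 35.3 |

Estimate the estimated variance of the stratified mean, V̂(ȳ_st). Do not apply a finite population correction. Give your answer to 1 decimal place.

V̂(ȳ_st) = Σ W_h² s_h²/n_h, with W_h = N_h/N and N = 1040:
  stratum 1: (480/1040)²·21.9²/34 = 3.00487
  stratum 2: (560/1040)²·35.3²/45 = 8.02872
V̂(ȳ_st) = 11.0336

V̂(ȳ_st) ≈ 11.0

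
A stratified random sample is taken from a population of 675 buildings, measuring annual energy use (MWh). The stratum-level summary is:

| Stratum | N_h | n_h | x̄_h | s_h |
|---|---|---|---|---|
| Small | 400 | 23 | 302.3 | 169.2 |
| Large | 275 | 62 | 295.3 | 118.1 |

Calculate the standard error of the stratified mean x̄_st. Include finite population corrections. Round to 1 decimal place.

SE(x̄_st) ≈ 21.0

V̂(x̄_st) = Σ W_h² (1 − n_h/N_h) s_h²/n_h, with W_h = N_h/N and N = 675:
  stratum Small: (400/675)²·(1 − 23/400)·169.2²/23 = 411.971
  stratum Large: (275/675)²·(1 − 62/275)·118.1²/62 = 28.921
V̂(x̄_st) = 440.892
SE(x̄_st) = √440.892 = 20.9974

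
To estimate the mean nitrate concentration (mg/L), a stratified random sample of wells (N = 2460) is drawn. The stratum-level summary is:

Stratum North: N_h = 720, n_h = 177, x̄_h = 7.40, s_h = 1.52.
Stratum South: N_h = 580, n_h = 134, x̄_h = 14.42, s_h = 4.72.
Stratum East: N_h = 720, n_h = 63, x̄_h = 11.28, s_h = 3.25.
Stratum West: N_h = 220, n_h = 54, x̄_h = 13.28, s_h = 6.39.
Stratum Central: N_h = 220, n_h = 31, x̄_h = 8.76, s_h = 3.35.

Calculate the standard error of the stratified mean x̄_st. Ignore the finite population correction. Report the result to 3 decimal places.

V̂(x̄_st) = Σ W_h² s_h²/n_h, with W_h = N_h/N and N = 2460:
  stratum North: (720/2460)²·1.52²/177 = 0.00111817
  stratum South: (580/2460)²·4.72²/134 = 0.00924198
  stratum East: (720/2460)²·3.25²/63 = 0.0143622
  stratum West: (220/2460)²·6.39²/54 = 0.0060476
  stratum Central: (220/2460)²·3.35²/31 = 0.00289536
V̂(x̄_st) = 0.0336653
SE(x̄_st) = √0.0336653 = 0.183481

SE(x̄_st) ≈ 0.183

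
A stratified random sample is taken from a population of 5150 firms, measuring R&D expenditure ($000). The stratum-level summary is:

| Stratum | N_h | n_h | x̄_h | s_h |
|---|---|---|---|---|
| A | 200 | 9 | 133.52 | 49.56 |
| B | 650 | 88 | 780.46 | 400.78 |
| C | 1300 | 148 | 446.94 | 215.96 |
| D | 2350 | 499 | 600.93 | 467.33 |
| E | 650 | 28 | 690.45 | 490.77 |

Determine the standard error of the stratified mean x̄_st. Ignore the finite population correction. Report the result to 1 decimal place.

V̂(x̄_st) = Σ W_h² s_h²/n_h, with W_h = N_h/N and N = 5150:
  stratum A: (200/5150)²·49.56²/9 = 0.411591
  stratum B: (650/5150)²·400.78²/88 = 29.0765
  stratum C: (1300/5150)²·215.96²/148 = 20.0797
  stratum D: (2350/5150)²·467.33²/499 = 91.1314
  stratum E: (650/5150)²·490.77²/28 = 137.028
V̂(x̄_st) = 277.727
SE(x̄_st) = √277.727 = 16.6652

SE(x̄_st) ≈ 16.7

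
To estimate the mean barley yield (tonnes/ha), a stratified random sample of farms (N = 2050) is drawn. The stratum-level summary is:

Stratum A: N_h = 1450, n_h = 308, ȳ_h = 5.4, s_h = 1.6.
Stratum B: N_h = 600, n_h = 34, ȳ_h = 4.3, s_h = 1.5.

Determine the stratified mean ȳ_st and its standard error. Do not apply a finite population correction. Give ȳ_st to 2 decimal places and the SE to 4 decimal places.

ȳ_st ≈ 5.08, SE ≈ 0.0991

ȳ_st = Σ W_h ȳ_h = (1450·5.4 + 600·4.3)/2050 = 5.07805
V̂(ȳ_st) = Σ W_h² s_h²/n_h, with W_h = N_h/N and N = 2050:
  stratum A: (1450/2050)²·1.6²/308 = 0.00415832
  stratum B: (600/2050)²·1.5²/34 = 0.00566889
V̂(ȳ_st) = 0.00982721
SE(ȳ_st) = √0.00982721 = 0.0991323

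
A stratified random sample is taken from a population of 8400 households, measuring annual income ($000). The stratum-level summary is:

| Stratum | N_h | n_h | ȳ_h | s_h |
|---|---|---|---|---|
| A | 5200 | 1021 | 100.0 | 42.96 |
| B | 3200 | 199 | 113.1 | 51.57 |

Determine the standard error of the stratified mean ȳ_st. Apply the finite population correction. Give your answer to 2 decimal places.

SE(ȳ_st) ≈ 1.54

V̂(ȳ_st) = Σ W_h² (1 − n_h/N_h) s_h²/n_h, with W_h = N_h/N and N = 8400:
  stratum A: (5200/8400)²·(1 − 1021/5200)·42.96²/1021 = 0.556698
  stratum B: (3200/8400)²·(1 − 199/3200)·51.57²/199 = 1.81886
V̂(ȳ_st) = 2.37556
SE(ȳ_st) = √2.37556 = 1.54128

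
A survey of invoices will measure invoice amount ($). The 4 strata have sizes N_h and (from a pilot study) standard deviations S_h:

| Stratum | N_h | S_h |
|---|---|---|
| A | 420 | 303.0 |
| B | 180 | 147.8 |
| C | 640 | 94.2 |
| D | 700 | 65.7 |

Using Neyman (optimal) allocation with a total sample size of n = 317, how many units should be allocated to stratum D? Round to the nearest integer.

56

Neyman allocation: n_h = n · N_h S_h / Σ N_i S_i, with n = 317.
  stratum A: N_h·S_h = 420·303.0 = 127260.00
  stratum B: N_h·S_h = 180·147.8 = 26604.00
  stratum C: N_h·S_h = 640·94.2 = 60288.00
  stratum D: N_h·S_h = 700·65.7 = 45990.00
Σ N_h S_h = 260142.00
n for stratum D = 317·45990.00/260142.00 = 56.042 → 56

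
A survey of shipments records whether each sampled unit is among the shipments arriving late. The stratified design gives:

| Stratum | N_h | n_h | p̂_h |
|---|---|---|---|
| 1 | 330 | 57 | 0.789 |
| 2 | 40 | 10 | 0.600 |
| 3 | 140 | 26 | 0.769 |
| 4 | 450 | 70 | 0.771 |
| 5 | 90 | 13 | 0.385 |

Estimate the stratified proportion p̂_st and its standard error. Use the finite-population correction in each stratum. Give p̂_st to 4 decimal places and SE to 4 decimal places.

p̂_st ≈ 0.7368, SE ≈ 0.0299

N = 1050; stratum weights W_h = N_h/N.
p̂_st = Σ W_h p̂_h = (330·0.789 + 40·0.600 + 140·0.769 + 450·0.771 + 90·0.385)/1050 = 0.73679
V̂(p̂_st) = Σ W_h² (1 − n_h/N_h) p̂_h(1−p̂_h)/(n_h−1):
  stratum 1: (330/1050)²·(1 − 57/330)·0.789·0.211/56 = 0.000242923
  stratum 2: (40/1050)²·(1 − 10/40)·0.600·0.400/9 = 2.90249e-05
  stratum 3: (140/1050)²·(1 − 26/140)·0.769·0.231/25 = 0.000102861
  stratum 4: (450/1050)²·(1 − 70/450)·0.771·0.229/69 = 0.000396879
  stratum 5: (90/1050)²·(1 − 13/90)·0.385·0.615/12 = 0.000124025
V̂(p̂_st) = 0.000895714; SE = √V̂ = 0.0299285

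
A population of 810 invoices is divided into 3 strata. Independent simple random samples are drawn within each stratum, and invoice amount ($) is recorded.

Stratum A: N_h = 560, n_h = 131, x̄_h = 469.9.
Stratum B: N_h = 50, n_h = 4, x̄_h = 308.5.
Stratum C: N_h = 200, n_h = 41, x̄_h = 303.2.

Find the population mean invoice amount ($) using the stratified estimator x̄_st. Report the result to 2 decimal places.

N = Σ N_h = 810. Stratum weights W_h = N_h/N.
x̄_st = (560·469.9 + 50·308.5 + 200·303.2) / 810 = 418.7765

x̄_st ≈ 418.78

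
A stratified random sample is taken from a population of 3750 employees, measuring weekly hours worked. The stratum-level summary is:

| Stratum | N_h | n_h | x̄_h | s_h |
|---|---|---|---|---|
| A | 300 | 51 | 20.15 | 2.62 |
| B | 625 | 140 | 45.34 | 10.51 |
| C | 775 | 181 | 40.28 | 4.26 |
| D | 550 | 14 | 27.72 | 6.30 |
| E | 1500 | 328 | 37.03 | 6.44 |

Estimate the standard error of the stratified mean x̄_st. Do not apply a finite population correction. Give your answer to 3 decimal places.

V̂(x̄_st) = Σ W_h² s_h²/n_h, with W_h = N_h/N and N = 3750:
  stratum A: (300/3750)²·2.62²/51 = 0.000861415
  stratum B: (625/3750)²·10.51²/140 = 0.0219167
  stratum C: (775/3750)²·4.26²/181 = 0.00428234
  stratum D: (550/3750)²·6.30²/14 = 0.060984
  stratum E: (1500/3750)²·6.44²/328 = 0.020231
V̂(x̄_st) = 0.108275
SE(x̄_st) = √0.108275 = 0.329052

SE(x̄_st) ≈ 0.329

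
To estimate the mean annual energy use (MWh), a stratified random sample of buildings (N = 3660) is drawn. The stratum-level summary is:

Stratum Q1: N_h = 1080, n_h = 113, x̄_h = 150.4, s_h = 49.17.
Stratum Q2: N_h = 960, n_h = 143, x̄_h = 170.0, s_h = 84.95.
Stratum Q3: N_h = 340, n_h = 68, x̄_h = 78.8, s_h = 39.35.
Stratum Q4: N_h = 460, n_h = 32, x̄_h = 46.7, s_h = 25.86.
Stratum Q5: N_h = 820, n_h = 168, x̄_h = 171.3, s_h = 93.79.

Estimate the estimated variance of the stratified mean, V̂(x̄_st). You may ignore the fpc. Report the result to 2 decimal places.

V̂(x̄_st) ≈ 8.49

V̂(x̄_st) = Σ W_h² s_h²/n_h, with W_h = N_h/N and N = 3660:
  stratum Q1: (1080/3660)²·49.17²/113 = 1.86298
  stratum Q2: (960/3660)²·84.95²/143 = 3.47193
  stratum Q3: (340/3660)²·39.35²/68 = 0.196506
  stratum Q4: (460/3660)²·25.86²/32 = 0.330111
  stratum Q5: (820/3660)²·93.79²/168 = 2.62827
V̂(x̄_st) = 8.48979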